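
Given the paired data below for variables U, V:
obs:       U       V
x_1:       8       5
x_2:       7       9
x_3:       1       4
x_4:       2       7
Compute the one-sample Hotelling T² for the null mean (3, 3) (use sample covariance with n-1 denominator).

Step 1 — sample mean vector:
  mean(U) = (8 + 7 + 1 + 2) / 4 = 18/4 = 4.5
  mean(V) = (5 + 9 + 4 + 7) / 4 = 25/4 = 6.25
  x̄ = (4.5, 6.25),  deviation x̄ - mu_0 = (4.5, 6.25) - (3, 3) = (1.5, 3.25).

Step 2 — sample covariance matrix, S[i,j] = (1/(n-1)) · Σ_k (x_{k,i} - mean_i) · (x_{k,j} - mean_j), divisor n-1 = 3:
  S[U,U] = ((3.5)·(3.5) + (2.5)·(2.5) + (-3.5)·(-3.5) + (-2.5)·(-2.5)) / 3 = 37/3 = 12.3333
  S[U,V] = ((3.5)·(-1.25) + (2.5)·(2.75) + (-3.5)·(-2.25) + (-2.5)·(0.75)) / 3 = 8.5/3 = 2.8333
  S[V,V] = ((-1.25)·(-1.25) + (2.75)·(2.75) + (-2.25)·(-2.25) + (0.75)·(0.75)) / 3 = 14.75/3 = 4.9167
  S = [[12.3333, 2.8333],
 [2.8333, 4.9167]].

Step 3 — invert S. det(S) = 12.3333·4.9167 - (2.8333)² = 52.6111.
  S^{-1} = (1/det) · [[d, -b], [-b, a]] = [[0.0935, -0.0539],
 [-0.0539, 0.2344]].

Step 4 — quadratic form (x̄ - mu_0)^T · S^{-1} · (x̄ - mu_0):
  S^{-1} · (x̄ - mu_0) = (-0.0348, 0.6811),
  (x̄ - mu_0)^T · [...] = (1.5)·(-0.0348) + (3.25)·(0.6811) = 2.1613.

Step 5 — scale by n: T² = 4 · 2.1613 = 8.6452.

T² ≈ 8.6452


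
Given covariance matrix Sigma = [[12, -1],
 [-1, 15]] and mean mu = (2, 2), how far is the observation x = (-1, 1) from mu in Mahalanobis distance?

Step 1 — centre the observation: (x - mu) = (-3, -1).

Step 2 — invert Sigma. det(Sigma) = 12·15 - (-1)² = 179.
  Sigma^{-1} = (1/det) · [[d, -b], [-b, a]] = [[0.0838, 0.0056],
 [0.0056, 0.067]].

Step 3 — form the quadratic (x - mu)^T · Sigma^{-1} · (x - mu):
  Sigma^{-1} · (x - mu) = (-0.257, -0.0838).
  (x - mu)^T · [Sigma^{-1} · (x - mu)] = (-3)·(-0.257) + (-1)·(-0.0838) = 0.8547.

Step 4 — take square root: d = √(0.8547) ≈ 0.9245.

d(x, mu) = √(0.8547) ≈ 0.9245


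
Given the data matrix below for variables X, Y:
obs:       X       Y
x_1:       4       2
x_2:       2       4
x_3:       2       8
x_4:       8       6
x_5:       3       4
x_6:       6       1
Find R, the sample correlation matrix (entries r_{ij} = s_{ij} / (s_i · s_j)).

Step 1 — column means:
  mean(X) = (4 + 2 + 2 + 8 + 3 + 6) / 6 = 25/6 = 4.1667
  mean(Y) = (2 + 4 + 8 + 6 + 4 + 1) / 6 = 25/6 = 4.1667

Step 2 — sample variances and covariances s[i,j] = (1/(n-1)) · Σ_k (x_{k,i} - mean_i) · (x_{k,j} - mean_j), with n-1 = 5:
  s[X,X] = ((-0.1667)·(-0.1667) + (-2.1667)·(-2.1667) + (-2.1667)·(-2.1667) + (3.8333)·(3.8333) + (-1.1667)·(-1.1667) + (1.8333)·(1.8333)) / 5 = 28.8333/5 = 5.7667
  s[X,Y] = ((-0.1667)·(-2.1667) + (-2.1667)·(-0.1667) + (-2.1667)·(3.8333) + (3.8333)·(1.8333) + (-1.1667)·(-0.1667) + (1.8333)·(-3.1667)) / 5 = -6.1667/5 = -1.2333
  s[Y,Y] = ((-2.1667)·(-2.1667) + (-0.1667)·(-0.1667) + (3.8333)·(3.8333) + (1.8333)·(1.8333) + (-0.1667)·(-0.1667) + (-3.1667)·(-3.1667)) / 5 = 32.8333/5 = 6.5667
  Sample standard deviations s_i = √(s[i,i]):
  s(X) = √(5.7667) = 2.4014
  s(Y) = √(6.5667) = 2.5626

Step 3 — r_{ij} = s_{ij} / (s_i · s_j):
  r[X,X] = 1 (diagonal).
  r[X,Y] = -1.2333 / (2.4014 · 2.5626) = -1.2333 / 6.1537 = -0.2004
  r[Y,Y] = 1 (diagonal).

R is symmetric with unit diagonal. Assembling:

R = [[1, -0.2004],
 [-0.2004, 1]]


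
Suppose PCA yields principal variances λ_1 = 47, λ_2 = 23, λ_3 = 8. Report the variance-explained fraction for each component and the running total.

Step 1 — total variance = trace(Sigma) = Σ λ_i = 47 + 23 + 8 = 78.

Step 2 — fraction explained by component i = λ_i / Σ λ:
  PC1: 47/78 = 0.6026
  PC2: 23/78 = 0.2949
  PC3: 8/78 = 0.1026

Step 3 — cumulative fraction after k components = (λ_1 + ... + λ_k) / Σ λ:
  k = 1: 47/78 = 0.6026
  k = 2: (47 + 23)/78 = 70/78 = 0.8974
  k = 3: (47 + 23 + 8)/78 = 78/78 = 1

Summary (fraction, with percent):

explained: PC1 0.6026 (60.26%), PC2 0.2949 (29.49%), PC3 0.1026 (10.26%);  cumulative: 0.6026, 0.8974, 1


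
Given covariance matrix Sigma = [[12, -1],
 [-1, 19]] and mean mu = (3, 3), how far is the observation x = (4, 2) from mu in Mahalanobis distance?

Step 1 — centre the observation: (x - mu) = (1, -1).

Step 2 — invert Sigma. det(Sigma) = 12·19 - (-1)² = 227.
  Sigma^{-1} = (1/det) · [[d, -b], [-b, a]] = [[0.0837, 0.0044],
 [0.0044, 0.0529]].

Step 3 — form the quadratic (x - mu)^T · Sigma^{-1} · (x - mu):
  Sigma^{-1} · (x - mu) = (0.0793, -0.0485).
  (x - mu)^T · [Sigma^{-1} · (x - mu)] = (1)·(0.0793) + (-1)·(-0.0485) = 0.1278.

Step 4 — take square root: d = √(0.1278) ≈ 0.3574.

d(x, mu) = √(0.1278) ≈ 0.3574


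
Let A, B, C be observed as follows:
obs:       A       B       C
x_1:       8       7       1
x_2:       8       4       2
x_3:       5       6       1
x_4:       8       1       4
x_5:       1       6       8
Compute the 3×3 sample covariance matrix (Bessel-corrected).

Step 1 — column means:
  mean(A) = (8 + 8 + 5 + 8 + 1) / 5 = 30/5 = 6
  mean(B) = (7 + 4 + 6 + 1 + 6) / 5 = 24/5 = 4.8
  mean(C) = (1 + 2 + 1 + 4 + 8) / 5 = 16/5 = 3.2

Step 2 — sample covariance S[i,j] = (1/(n-1)) · Σ_k (x_{k,i} - mean_i) · (x_{k,j} - mean_j), with n-1 = 4.
  S[A,A] = ((2)·(2) + (2)·(2) + (-1)·(-1) + (2)·(2) + (-5)·(-5)) / 4 = 38/4 = 9.5
  S[A,B] = ((2)·(2.2) + (2)·(-0.8) + (-1)·(1.2) + (2)·(-3.8) + (-5)·(1.2)) / 4 = -12/4 = -3
  S[A,C] = ((2)·(-2.2) + (2)·(-1.2) + (-1)·(-2.2) + (2)·(0.8) + (-5)·(4.8)) / 4 = -27/4 = -6.75
  S[B,B] = ((2.2)·(2.2) + (-0.8)·(-0.8) + (1.2)·(1.2) + (-3.8)·(-3.8) + (1.2)·(1.2)) / 4 = 22.8/4 = 5.7
  S[B,C] = ((2.2)·(-2.2) + (-0.8)·(-1.2) + (1.2)·(-2.2) + (-3.8)·(0.8) + (1.2)·(4.8)) / 4 = -3.8/4 = -0.95
  S[C,C] = ((-2.2)·(-2.2) + (-1.2)·(-1.2) + (-2.2)·(-2.2) + (0.8)·(0.8) + (4.8)·(4.8)) / 4 = 34.8/4 = 8.7

S is symmetric (S[j,i] = S[i,j]). Assembling:

S = [[9.5, -3, -6.75],
 [-3, 5.7, -0.95],
 [-6.75, -0.95, 8.7]]


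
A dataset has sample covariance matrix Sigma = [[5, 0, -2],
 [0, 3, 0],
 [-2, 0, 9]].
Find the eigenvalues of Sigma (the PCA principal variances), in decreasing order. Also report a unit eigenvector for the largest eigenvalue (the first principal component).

Step 1 — characteristic polynomial p(λ) = det(λI - Sigma) = λ³ - tr·λ² + c_1·λ - det, where tr = trace, c_1 = sum of the principal 2×2 minors, det = det(Sigma):
  tr = 5 + 3 + 9 = 17,
  c_1 = (5·3 - (0)²) + (5·9 - (-2)²) + (3·9 - (0)²) = 15 + 41 + 27 = 83,
  det = 5·(3·9 - (0)²) - (0)·((0)·9 - (0)·(-2)) + (-2)·((0)·(0) - 3·(-2)) = 5·(27) - (0)·(0) + (-2)·(6) = 123.
  So p(λ) = λ³ - 17λ² + 83λ - 123.
Step 2 — look for an integer root (rational root theorem: any rational root is an integer divisor of 123). Testing λ = 3:
  p(3) = 27 - 153 + 249 - 123 = 0  ✓
  Dividing out (λ - 3): p(λ) = (λ - 3)(λ² - 14λ + 41).
Step 3 — remaining eigenvalues from the quadratic λ² - 14λ + 41 = 0:
  Δ = 14² - 4·41 = 196 - 164 = 32,  λ = (14 ± √32)/2 = (14 ± 5.6569)/2 ≈ 9.8284 or 4.1716.
  Sorted: λ_1 = 9.8284,  λ_2 = 4.1716,  λ_3 = 3  (check: sum = 17 = tr ✓).

Step 4 — unit eigenvector for λ_1 ≈ 9.8284: v spans the null space of (Sigma - λ_1 I), whose rows are
  r_1 = (-4.8284, 0, -2),  r_2 = (0, -6.8284, 0),  r_3 = (-2, 0, -0.8284).
  v is orthogonal to every row, so take v ∝ r_1 × r_2 = ((0)·(0) - (-2)·(-6.8284), (-2)·(0) - (-4.8284)·(0), (-4.8284)·(-6.8284) - (0)·(0)) ≈ (-13.6569, 0, 32.9706).
  Rescale (multiply by -1 so the first nonzero entry is positive): u = (13.6569, 0, -32.9706).
  ||u|| = √((13.6569)² + (0)² + (-32.9706)²) = √(1273.5677) ≈ 35.6871,  v_1 = u/||u|| ≈ (0.3827, 0, -0.9239) (||v_1|| = 1).

λ_1 = 9.8284,  λ_2 = 4.1716,  λ_3 = 3;  v_1 ≈ (0.3827, 0, -0.9239)


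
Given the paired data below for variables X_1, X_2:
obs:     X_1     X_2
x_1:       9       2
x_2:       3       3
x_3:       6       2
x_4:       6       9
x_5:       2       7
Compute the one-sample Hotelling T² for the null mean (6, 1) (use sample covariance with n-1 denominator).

Step 1 — sample mean vector:
  mean(X_1) = (9 + 3 + 6 + 6 + 2) / 5 = 26/5 = 5.2
  mean(X_2) = (2 + 3 + 2 + 9 + 7) / 5 = 23/5 = 4.6
  x̄ = (5.2, 4.6),  deviation x̄ - mu_0 = (5.2, 4.6) - (6, 1) = (-0.8, 3.6).

Step 2 — sample covariance matrix, S[i,j] = (1/(n-1)) · Σ_k (x_{k,i} - mean_i) · (x_{k,j} - mean_j), divisor n-1 = 4:
  S[X_1,X_1] = ((3.8)·(3.8) + (-2.2)·(-2.2) + (0.8)·(0.8) + (0.8)·(0.8) + (-3.2)·(-3.2)) / 4 = 30.8/4 = 7.7
  S[X_1,X_2] = ((3.8)·(-2.6) + (-2.2)·(-1.6) + (0.8)·(-2.6) + (0.8)·(4.4) + (-3.2)·(2.4)) / 4 = -12.6/4 = -3.15
  S[X_2,X_2] = ((-2.6)·(-2.6) + (-1.6)·(-1.6) + (-2.6)·(-2.6) + (4.4)·(4.4) + (2.4)·(2.4)) / 4 = 41.2/4 = 10.3
  S = [[7.7, -3.15],
 [-3.15, 10.3]].

Step 3 — invert S. det(S) = 7.7·10.3 - (-3.15)² = 69.3875.
  S^{-1} = (1/det) · [[d, -b], [-b, a]] = [[0.1484, 0.0454],
 [0.0454, 0.111]].

Step 4 — quadratic form (x̄ - mu_0)^T · S^{-1} · (x̄ - mu_0):
  S^{-1} · (x̄ - mu_0) = (0.0447, 0.3632),
  (x̄ - mu_0)^T · [...] = (-0.8)·(0.0447) + (3.6)·(0.3632) = 1.2717.

Step 5 — scale by n: T² = 5 · 1.2717 = 6.3585.

T² ≈ 6.3585


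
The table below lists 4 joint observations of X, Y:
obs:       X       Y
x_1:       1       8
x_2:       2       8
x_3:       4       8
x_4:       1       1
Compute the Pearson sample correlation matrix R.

Step 1 — column means:
  mean(X) = (1 + 2 + 4 + 1) / 4 = 8/4 = 2
  mean(Y) = (8 + 8 + 8 + 1) / 4 = 25/4 = 6.25

Step 2 — sample variances and covariances s[i,j] = (1/(n-1)) · Σ_k (x_{k,i} - mean_i) · (x_{k,j} - mean_j), with n-1 = 3:
  s[X,X] = ((-1)·(-1) + (0)·(0) + (2)·(2) + (-1)·(-1)) / 3 = 6/3 = 2
  s[X,Y] = ((-1)·(1.75) + (0)·(1.75) + (2)·(1.75) + (-1)·(-5.25)) / 3 = 7/3 = 2.3333
  s[Y,Y] = ((1.75)·(1.75) + (1.75)·(1.75) + (1.75)·(1.75) + (-5.25)·(-5.25)) / 3 = 36.75/3 = 12.25
  Sample standard deviations s_i = √(s[i,i]):
  s(X) = √(2) = 1.4142
  s(Y) = √(12.25) = 3.5

Step 3 — r_{ij} = s_{ij} / (s_i · s_j):
  r[X,X] = 1 (diagonal).
  r[X,Y] = 2.3333 / (1.4142 · 3.5) = 2.3333 / 4.9497 = 0.4714
  r[Y,Y] = 1 (diagonal).

R is symmetric with unit diagonal. Assembling:

R = [[1, 0.4714],
 [0.4714, 1]]


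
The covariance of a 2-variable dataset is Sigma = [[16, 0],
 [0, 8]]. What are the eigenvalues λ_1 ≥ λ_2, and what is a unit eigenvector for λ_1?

Step 1 — characteristic polynomial of 2×2 Sigma:
  det(Sigma - λI) = λ² - trace · λ + det = 0.
  trace = 16 + 8 = 24, det = 16·8 - (0)² = 128.
Step 2 — discriminant:
  Δ = trace² - 4·det = 576 - 512 = 64.
Step 3 — eigenvalues:
  λ = (trace ± √Δ)/2 = (24 ± 8)/2,
  λ_1 = 16,  λ_2 = 8.

Step 4 — unit eigenvector for λ_1: Sigma is diagonal, so its eigenvectors are the coordinate axes. λ_1 = 16 is the diagonal entry on the first coordinate axis, hence
  v_1 = (1, 0) (||v_1|| = 1).

λ_1 = 16,  λ_2 = 8;  v_1 ≈ (1, 0)


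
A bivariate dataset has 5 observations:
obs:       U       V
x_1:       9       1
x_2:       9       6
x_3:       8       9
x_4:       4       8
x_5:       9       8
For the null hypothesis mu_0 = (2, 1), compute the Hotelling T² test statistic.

Step 1 — sample mean vector:
  mean(U) = (9 + 9 + 8 + 4 + 9) / 5 = 39/5 = 7.8
  mean(V) = (1 + 6 + 9 + 8 + 8) / 5 = 32/5 = 6.4
  x̄ = (7.8, 6.4),  deviation x̄ - mu_0 = (7.8, 6.4) - (2, 1) = (5.8, 5.4).

Step 2 — sample covariance matrix, S[i,j] = (1/(n-1)) · Σ_k (x_{k,i} - mean_i) · (x_{k,j} - mean_j), divisor n-1 = 4:
  S[U,U] = ((1.2)·(1.2) + (1.2)·(1.2) + (0.2)·(0.2) + (-3.8)·(-3.8) + (1.2)·(1.2)) / 4 = 18.8/4 = 4.7
  S[U,V] = ((1.2)·(-5.4) + (1.2)·(-0.4) + (0.2)·(2.6) + (-3.8)·(1.6) + (1.2)·(1.6)) / 4 = -10.6/4 = -2.65
  S[V,V] = ((-5.4)·(-5.4) + (-0.4)·(-0.4) + (2.6)·(2.6) + (1.6)·(1.6) + (1.6)·(1.6)) / 4 = 41.2/4 = 10.3
  S = [[4.7, -2.65],
 [-2.65, 10.3]].

Step 3 — invert S. det(S) = 4.7·10.3 - (-2.65)² = 41.3875.
  S^{-1} = (1/det) · [[d, -b], [-b, a]] = [[0.2489, 0.064],
 [0.064, 0.1136]].

Step 4 — quadratic form (x̄ - mu_0)^T · S^{-1} · (x̄ - mu_0):
  S^{-1} · (x̄ - mu_0) = (1.7892, 0.9846),
  (x̄ - mu_0)^T · [...] = (5.8)·(1.7892) + (5.4)·(0.9846) = 15.6941.

Step 5 — scale by n: T² = 5 · 15.6941 = 78.4706.

T² ≈ 78.4706


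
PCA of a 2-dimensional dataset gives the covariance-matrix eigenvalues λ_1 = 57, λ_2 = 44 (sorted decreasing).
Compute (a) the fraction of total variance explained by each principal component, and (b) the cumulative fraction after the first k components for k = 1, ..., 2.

Step 1 — total variance = trace(Sigma) = Σ λ_i = 57 + 44 = 101.

Step 2 — fraction explained by component i = λ_i / Σ λ:
  PC1: 57/101 = 0.5644
  PC2: 44/101 = 0.4356

Step 3 — cumulative fraction after k components = (λ_1 + ... + λ_k) / Σ λ:
  k = 1: 57/101 = 0.5644
  k = 2: (57 + 44)/101 = 101/101 = 1

Summary (fraction, with percent):

explained: PC1 0.5644 (56.44%), PC2 0.4356 (43.56%);  cumulative: 0.5644, 1


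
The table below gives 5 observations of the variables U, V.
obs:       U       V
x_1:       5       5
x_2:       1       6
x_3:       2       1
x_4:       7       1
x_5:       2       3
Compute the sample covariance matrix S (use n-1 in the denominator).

Step 1 — column means:
  mean(U) = (5 + 1 + 2 + 7 + 2) / 5 = 17/5 = 3.4
  mean(V) = (5 + 6 + 1 + 1 + 3) / 5 = 16/5 = 3.2

Step 2 — sample covariance S[i,j] = (1/(n-1)) · Σ_k (x_{k,i} - mean_i) · (x_{k,j} - mean_j), with n-1 = 4.
  S[U,U] = ((1.6)·(1.6) + (-2.4)·(-2.4) + (-1.4)·(-1.4) + (3.6)·(3.6) + (-1.4)·(-1.4)) / 4 = 25.2/4 = 6.3
  S[U,V] = ((1.6)·(1.8) + (-2.4)·(2.8) + (-1.4)·(-2.2) + (3.6)·(-2.2) + (-1.4)·(-0.2)) / 4 = -8.4/4 = -2.1
  S[V,V] = ((1.8)·(1.8) + (2.8)·(2.8) + (-2.2)·(-2.2) + (-2.2)·(-2.2) + (-0.2)·(-0.2)) / 4 = 20.8/4 = 5.2

S is symmetric (S[j,i] = S[i,j]). Assembling:

S = [[6.3, -2.1],
 [-2.1, 5.2]]


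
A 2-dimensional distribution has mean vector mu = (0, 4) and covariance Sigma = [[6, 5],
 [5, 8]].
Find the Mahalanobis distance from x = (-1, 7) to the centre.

Step 1 — centre the observation: (x - mu) = (-1, 3).

Step 2 — invert Sigma. det(Sigma) = 6·8 - (5)² = 23.
  Sigma^{-1} = (1/det) · [[d, -b], [-b, a]] = [[0.3478, -0.2174],
 [-0.2174, 0.2609]].

Step 3 — form the quadratic (x - mu)^T · Sigma^{-1} · (x - mu):
  Sigma^{-1} · (x - mu) = (-1, 1).
  (x - mu)^T · [Sigma^{-1} · (x - mu)] = (-1)·(-1) + (3)·(1) = 4.

Step 4 — take square root: d = √(4) ≈ 2.

d(x, mu) = √(4) ≈ 2


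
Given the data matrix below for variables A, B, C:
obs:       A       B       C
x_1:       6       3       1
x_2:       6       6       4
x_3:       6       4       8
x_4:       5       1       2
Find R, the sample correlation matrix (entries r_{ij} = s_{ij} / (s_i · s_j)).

Step 1 — column means:
  mean(A) = (6 + 6 + 6 + 5) / 4 = 23/4 = 5.75
  mean(B) = (3 + 6 + 4 + 1) / 4 = 14/4 = 3.5
  mean(C) = (1 + 4 + 8 + 2) / 4 = 15/4 = 3.75

Step 2 — sample variances and covariances s[i,j] = (1/(n-1)) · Σ_k (x_{k,i} - mean_i) · (x_{k,j} - mean_j), with n-1 = 3:
  s[A,A] = ((0.25)·(0.25) + (0.25)·(0.25) + (0.25)·(0.25) + (-0.75)·(-0.75)) / 3 = 0.75/3 = 0.25
  s[A,B] = ((0.25)·(-0.5) + (0.25)·(2.5) + (0.25)·(0.5) + (-0.75)·(-2.5)) / 3 = 2.5/3 = 0.8333
  s[A,C] = ((0.25)·(-2.75) + (0.25)·(0.25) + (0.25)·(4.25) + (-0.75)·(-1.75)) / 3 = 1.75/3 = 0.5833
  s[B,B] = ((-0.5)·(-0.5) + (2.5)·(2.5) + (0.5)·(0.5) + (-2.5)·(-2.5)) / 3 = 13/3 = 4.3333
  s[B,C] = ((-0.5)·(-2.75) + (2.5)·(0.25) + (0.5)·(4.25) + (-2.5)·(-1.75)) / 3 = 8.5/3 = 2.8333
  s[C,C] = ((-2.75)·(-2.75) + (0.25)·(0.25) + (4.25)·(4.25) + (-1.75)·(-1.75)) / 3 = 28.75/3 = 9.5833
  Sample standard deviations s_i = √(s[i,i]):
  s(A) = √(0.25) = 0.5
  s(B) = √(4.3333) = 2.0817
  s(C) = √(9.5833) = 3.0957

Step 3 — r_{ij} = s_{ij} / (s_i · s_j):
  r[A,A] = 1 (diagonal).
  r[A,B] = 0.8333 / (0.5 · 2.0817) = 0.8333 / 1.0408 = 0.8006
  r[A,C] = 0.5833 / (0.5 · 3.0957) = 0.5833 / 1.5478 = 0.3769
  r[B,B] = 1 (diagonal).
  r[B,C] = 2.8333 / (2.0817 · 3.0957) = 2.8333 / 6.4442 = 0.4397
  r[C,C] = 1 (diagonal).

R is symmetric with unit diagonal. Assembling:

R = [[1, 0.8006, 0.3769],
 [0.8006, 1, 0.4397],
 [0.3769, 0.4397, 1]]


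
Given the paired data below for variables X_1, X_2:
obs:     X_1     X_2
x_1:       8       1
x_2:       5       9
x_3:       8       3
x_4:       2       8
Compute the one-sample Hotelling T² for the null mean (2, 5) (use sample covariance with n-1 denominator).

Step 1 — sample mean vector:
  mean(X_1) = (8 + 5 + 8 + 2) / 4 = 23/4 = 5.75
  mean(X_2) = (1 + 9 + 3 + 8) / 4 = 21/4 = 5.25
  x̄ = (5.75, 5.25),  deviation x̄ - mu_0 = (5.75, 5.25) - (2, 5) = (3.75, 0.25).

Step 2 — sample covariance matrix, S[i,j] = (1/(n-1)) · Σ_k (x_{k,i} - mean_i) · (x_{k,j} - mean_j), divisor n-1 = 3:
  S[X_1,X_1] = ((2.25)·(2.25) + (-0.75)·(-0.75) + (2.25)·(2.25) + (-3.75)·(-3.75)) / 3 = 24.75/3 = 8.25
  S[X_1,X_2] = ((2.25)·(-4.25) + (-0.75)·(3.75) + (2.25)·(-2.25) + (-3.75)·(2.75)) / 3 = -27.75/3 = -9.25
  S[X_2,X_2] = ((-4.25)·(-4.25) + (3.75)·(3.75) + (-2.25)·(-2.25) + (2.75)·(2.75)) / 3 = 44.75/3 = 14.9167
  S = [[8.25, -9.25],
 [-9.25, 14.9167]].

Step 3 — invert S. det(S) = 8.25·14.9167 - (-9.25)² = 37.5.
  S^{-1} = (1/det) · [[d, -b], [-b, a]] = [[0.3978, 0.2467],
 [0.2467, 0.22]].

Step 4 — quadratic form (x̄ - mu_0)^T · S^{-1} · (x̄ - mu_0):
  S^{-1} · (x̄ - mu_0) = (1.5533, 0.98),
  (x̄ - mu_0)^T · [...] = (3.75)·(1.5533) + (0.25)·(0.98) = 6.07.

Step 5 — scale by n: T² = 4 · 6.07 = 24.28.

T² ≈ 24.28


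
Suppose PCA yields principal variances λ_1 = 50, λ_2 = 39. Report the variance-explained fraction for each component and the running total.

Step 1 — total variance = trace(Sigma) = Σ λ_i = 50 + 39 = 89.

Step 2 — fraction explained by component i = λ_i / Σ λ:
  PC1: 50/89 = 0.5618
  PC2: 39/89 = 0.4382

Step 3 — cumulative fraction after k components = (λ_1 + ... + λ_k) / Σ λ:
  k = 1: 50/89 = 0.5618
  k = 2: (50 + 39)/89 = 89/89 = 1

Summary (fraction, with percent):

explained: PC1 0.5618 (56.18%), PC2 0.4382 (43.82%);  cumulative: 0.5618, 1


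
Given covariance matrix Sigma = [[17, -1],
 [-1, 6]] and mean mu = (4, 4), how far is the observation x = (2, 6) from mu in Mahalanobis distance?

Step 1 — centre the observation: (x - mu) = (-2, 2).

Step 2 — invert Sigma. det(Sigma) = 17·6 - (-1)² = 101.
  Sigma^{-1} = (1/det) · [[d, -b], [-b, a]] = [[0.0594, 0.0099],
 [0.0099, 0.1683]].

Step 3 — form the quadratic (x - mu)^T · Sigma^{-1} · (x - mu):
  Sigma^{-1} · (x - mu) = (-0.099, 0.3168).
  (x - mu)^T · [Sigma^{-1} · (x - mu)] = (-2)·(-0.099) + (2)·(0.3168) = 0.8317.

Step 4 — take square root: d = √(0.8317) ≈ 0.912.

d(x, mu) = √(0.8317) ≈ 0.912


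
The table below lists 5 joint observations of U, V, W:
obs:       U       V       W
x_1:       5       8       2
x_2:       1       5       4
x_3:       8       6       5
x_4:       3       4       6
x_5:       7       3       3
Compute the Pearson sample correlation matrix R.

Step 1 — column means:
  mean(U) = (5 + 1 + 8 + 3 + 7) / 5 = 24/5 = 4.8
  mean(V) = (8 + 5 + 6 + 4 + 3) / 5 = 26/5 = 5.2
  mean(W) = (2 + 4 + 5 + 6 + 3) / 5 = 20/5 = 4

Step 2 — sample variances and covariances s[i,j] = (1/(n-1)) · Σ_k (x_{k,i} - mean_i) · (x_{k,j} - mean_j), with n-1 = 4:
  s[U,U] = ((0.2)·(0.2) + (-3.8)·(-3.8) + (3.2)·(3.2) + (-1.8)·(-1.8) + (2.2)·(2.2)) / 4 = 32.8/4 = 8.2
  s[U,V] = ((0.2)·(2.8) + (-3.8)·(-0.2) + (3.2)·(0.8) + (-1.8)·(-1.2) + (2.2)·(-2.2)) / 4 = 1.2/4 = 0.3
  s[U,W] = ((0.2)·(-2) + (-3.8)·(0) + (3.2)·(1) + (-1.8)·(2) + (2.2)·(-1)) / 4 = -3/4 = -0.75
  s[V,V] = ((2.8)·(2.8) + (-0.2)·(-0.2) + (0.8)·(0.8) + (-1.2)·(-1.2) + (-2.2)·(-2.2)) / 4 = 14.8/4 = 3.7
  s[V,W] = ((2.8)·(-2) + (-0.2)·(0) + (0.8)·(1) + (-1.2)·(2) + (-2.2)·(-1)) / 4 = -5/4 = -1.25
  s[W,W] = ((-2)·(-2) + (0)·(0) + (1)·(1) + (2)·(2) + (-1)·(-1)) / 4 = 10/4 = 2.5
  Sample standard deviations s_i = √(s[i,i]):
  s(U) = √(8.2) = 2.8636
  s(V) = √(3.7) = 1.9235
  s(W) = √(2.5) = 1.5811

Step 3 — r_{ij} = s_{ij} / (s_i · s_j):
  r[U,U] = 1 (diagonal).
  r[U,V] = 0.3 / (2.8636 · 1.9235) = 0.3 / 5.5082 = 0.0545
  r[U,W] = -0.75 / (2.8636 · 1.5811) = -0.75 / 4.5277 = -0.1656
  r[V,V] = 1 (diagonal).
  r[V,W] = -1.25 / (1.9235 · 1.5811) = -1.25 / 3.0414 = -0.411
  r[W,W] = 1 (diagonal).

R is symmetric with unit diagonal. Assembling:

R = [[1, 0.0545, -0.1656],
 [0.0545, 1, -0.411],
 [-0.1656, -0.411, 1]]


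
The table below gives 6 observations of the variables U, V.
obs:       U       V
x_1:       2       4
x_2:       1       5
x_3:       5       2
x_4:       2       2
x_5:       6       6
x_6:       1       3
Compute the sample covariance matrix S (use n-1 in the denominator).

Step 1 — column means:
  mean(U) = (2 + 1 + 5 + 2 + 6 + 1) / 6 = 17/6 = 2.8333
  mean(V) = (4 + 5 + 2 + 2 + 6 + 3) / 6 = 22/6 = 3.6667

Step 2 — sample covariance S[i,j] = (1/(n-1)) · Σ_k (x_{k,i} - mean_i) · (x_{k,j} - mean_j), with n-1 = 5.
  S[U,U] = ((-0.8333)·(-0.8333) + (-1.8333)·(-1.8333) + (2.1667)·(2.1667) + (-0.8333)·(-0.8333) + (3.1667)·(3.1667) + (-1.8333)·(-1.8333)) / 5 = 22.8333/5 = 4.5667
  S[U,V] = ((-0.8333)·(0.3333) + (-1.8333)·(1.3333) + (2.1667)·(-1.6667) + (-0.8333)·(-1.6667) + (3.1667)·(2.3333) + (-1.8333)·(-0.6667)) / 5 = 3.6667/5 = 0.7333
  S[V,V] = ((0.3333)·(0.3333) + (1.3333)·(1.3333) + (-1.6667)·(-1.6667) + (-1.6667)·(-1.6667) + (2.3333)·(2.3333) + (-0.6667)·(-0.6667)) / 5 = 13.3333/5 = 2.6667

S is symmetric (S[j,i] = S[i,j]). Assembling:

S = [[4.5667, 0.7333],
 [0.7333, 2.6667]]


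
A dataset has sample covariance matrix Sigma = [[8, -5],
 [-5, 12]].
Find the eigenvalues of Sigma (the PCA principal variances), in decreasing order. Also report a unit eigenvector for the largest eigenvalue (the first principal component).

Step 1 — characteristic polynomial of 2×2 Sigma:
  det(Sigma - λI) = λ² - trace · λ + det = 0.
  trace = 8 + 12 = 20, det = 8·12 - (-5)² = 71.
Step 2 — discriminant:
  Δ = trace² - 4·det = 400 - 284 = 116.
Step 3 — eigenvalues:
  λ = (trace ± √Δ)/2 = (20 ± 10.7703)/2,
  λ_1 = 15.3852,  λ_2 = 4.6148.

Step 4 — unit eigenvector for λ_1: solve (Sigma - λ_1 I)v = 0. First row:
  (8 - 15.3852)·v_x + (-5)·v_y = 0, i.e. (-7.3852)·v_x + (-5)·v_y = 0,
  so v ∝ (b, λ_1 - a) = (-5, 7.3852); multiply by -1 so the first entry is positive: u = (5, -7.3852).
  ||u|| = √((5)² + (-7.3852)²) = √(79.5407) ≈ 8.9186,
  v_1 = u/||u|| ≈ (0.5606, -0.8281) (||v_1|| = 1).

λ_1 = 15.3852,  λ_2 = 4.6148;  v_1 ≈ (0.5606, -0.8281)


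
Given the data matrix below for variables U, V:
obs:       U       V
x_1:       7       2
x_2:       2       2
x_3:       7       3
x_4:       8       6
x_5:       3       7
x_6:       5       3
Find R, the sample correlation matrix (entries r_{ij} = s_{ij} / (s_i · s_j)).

Step 1 — column means:
  mean(U) = (7 + 2 + 7 + 8 + 3 + 5) / 6 = 32/6 = 5.3333
  mean(V) = (2 + 2 + 3 + 6 + 7 + 3) / 6 = 23/6 = 3.8333

Step 2 — sample variances and covariances s[i,j] = (1/(n-1)) · Σ_k (x_{k,i} - mean_i) · (x_{k,j} - mean_j), with n-1 = 5:
  s[U,U] = ((1.6667)·(1.6667) + (-3.3333)·(-3.3333) + (1.6667)·(1.6667) + (2.6667)·(2.6667) + (-2.3333)·(-2.3333) + (-0.3333)·(-0.3333)) / 5 = 29.3333/5 = 5.8667
  s[U,V] = ((1.6667)·(-1.8333) + (-3.3333)·(-1.8333) + (1.6667)·(-0.8333) + (2.6667)·(2.1667) + (-2.3333)·(3.1667) + (-0.3333)·(-0.8333)) / 5 = 0.3333/5 = 0.0667
  s[V,V] = ((-1.8333)·(-1.8333) + (-1.8333)·(-1.8333) + (-0.8333)·(-0.8333) + (2.1667)·(2.1667) + (3.1667)·(3.1667) + (-0.8333)·(-0.8333)) / 5 = 22.8333/5 = 4.5667
  Sample standard deviations s_i = √(s[i,i]):
  s(U) = √(5.8667) = 2.4221
  s(V) = √(4.5667) = 2.137

Step 3 — r_{ij} = s_{ij} / (s_i · s_j):
  r[U,U] = 1 (diagonal).
  r[U,V] = 0.0667 / (2.4221 · 2.137) = 0.0667 / 5.176 = 0.0129
  r[V,V] = 1 (diagonal).

R is symmetric with unit diagonal. Assembling:

R = [[1, 0.0129],
 [0.0129, 1]]


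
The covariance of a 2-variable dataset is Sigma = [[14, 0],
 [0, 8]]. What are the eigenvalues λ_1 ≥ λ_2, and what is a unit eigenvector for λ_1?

Step 1 — characteristic polynomial of 2×2 Sigma:
  det(Sigma - λI) = λ² - trace · λ + det = 0.
  trace = 14 + 8 = 22, det = 14·8 - (0)² = 112.
Step 2 — discriminant:
  Δ = trace² - 4·det = 484 - 448 = 36.
Step 3 — eigenvalues:
  λ = (trace ± √Δ)/2 = (22 ± 6)/2,
  λ_1 = 14,  λ_2 = 8.

Step 4 — unit eigenvector for λ_1: Sigma is diagonal, so its eigenvectors are the coordinate axes. λ_1 = 14 is the diagonal entry on the first coordinate axis, hence
  v_1 = (1, 0) (||v_1|| = 1).

λ_1 = 14,  λ_2 = 8;  v_1 ≈ (1, 0)


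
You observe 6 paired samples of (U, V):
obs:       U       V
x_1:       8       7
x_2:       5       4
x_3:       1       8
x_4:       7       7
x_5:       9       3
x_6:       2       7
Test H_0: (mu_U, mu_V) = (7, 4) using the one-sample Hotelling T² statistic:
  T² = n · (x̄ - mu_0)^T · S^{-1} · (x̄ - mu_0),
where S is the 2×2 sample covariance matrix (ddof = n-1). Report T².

Step 1 — sample mean vector:
  mean(U) = (8 + 5 + 1 + 7 + 9 + 2) / 6 = 32/6 = 5.3333
  mean(V) = (7 + 4 + 8 + 7 + 3 + 7) / 6 = 36/6 = 6
  x̄ = (5.3333, 6),  deviation x̄ - mu_0 = (5.3333, 6) - (7, 4) = (-1.6667, 2).

Step 2 — sample covariance matrix, S[i,j] = (1/(n-1)) · Σ_k (x_{k,i} - mean_i) · (x_{k,j} - mean_j), divisor n-1 = 5:
  S[U,U] = ((2.6667)·(2.6667) + (-0.3333)·(-0.3333) + (-4.3333)·(-4.3333) + (1.6667)·(1.6667) + (3.6667)·(3.6667) + (-3.3333)·(-3.3333)) / 5 = 53.3333/5 = 10.6667
  S[U,V] = ((2.6667)·(1) + (-0.3333)·(-2) + (-4.3333)·(2) + (1.6667)·(1) + (3.6667)·(-3) + (-3.3333)·(1)) / 5 = -18/5 = -3.6
  S[V,V] = ((1)·(1) + (-2)·(-2) + (2)·(2) + (1)·(1) + (-3)·(-3) + (1)·(1)) / 5 = 20/5 = 4
  S = [[10.6667, -3.6],
 [-3.6, 4]].

Step 3 — invert S. det(S) = 10.6667·4 - (-3.6)² = 29.7067.
  S^{-1} = (1/det) · [[d, -b], [-b, a]] = [[0.1346, 0.1212],
 [0.1212, 0.3591]].

Step 4 — quadratic form (x̄ - mu_0)^T · S^{-1} · (x̄ - mu_0):
  S^{-1} · (x̄ - mu_0) = (0.018, 0.5162),
  (x̄ - mu_0)^T · [...] = (-1.6667)·(0.018) + (2)·(0.5162) = 1.0024.

Step 5 — scale by n: T² = 6 · 1.0024 = 6.0144.

T² ≈ 6.0144


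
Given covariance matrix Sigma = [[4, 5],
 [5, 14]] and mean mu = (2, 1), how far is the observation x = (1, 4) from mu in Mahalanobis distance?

Step 1 — centre the observation: (x - mu) = (-1, 3).

Step 2 — invert Sigma. det(Sigma) = 4·14 - (5)² = 31.
  Sigma^{-1} = (1/det) · [[d, -b], [-b, a]] = [[0.4516, -0.1613],
 [-0.1613, 0.129]].

Step 3 — form the quadratic (x - mu)^T · Sigma^{-1} · (x - mu):
  Sigma^{-1} · (x - mu) = (-0.9355, 0.5484).
  (x - mu)^T · [Sigma^{-1} · (x - mu)] = (-1)·(-0.9355) + (3)·(0.5484) = 2.5806.

Step 4 — take square root: d = √(2.5806) ≈ 1.6064.

d(x, mu) = √(2.5806) ≈ 1.6064


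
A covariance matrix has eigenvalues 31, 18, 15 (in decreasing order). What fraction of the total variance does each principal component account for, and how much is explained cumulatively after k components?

Step 1 — total variance = trace(Sigma) = Σ λ_i = 31 + 18 + 15 = 64.

Step 2 — fraction explained by component i = λ_i / Σ λ:
  PC1: 31/64 = 0.4844
  PC2: 18/64 = 0.2812
  PC3: 15/64 = 0.2344

Step 3 — cumulative fraction after k components = (λ_1 + ... + λ_k) / Σ λ:
  k = 1: 31/64 = 0.4844
  k = 2: (31 + 18)/64 = 49/64 = 0.7656
  k = 3: (31 + 18 + 15)/64 = 64/64 = 1

Summary (fraction, with percent):

explained: PC1 0.4844 (48.44%), PC2 0.2812 (28.12%), PC3 0.2344 (23.44%);  cumulative: 0.4844, 0.7656, 1


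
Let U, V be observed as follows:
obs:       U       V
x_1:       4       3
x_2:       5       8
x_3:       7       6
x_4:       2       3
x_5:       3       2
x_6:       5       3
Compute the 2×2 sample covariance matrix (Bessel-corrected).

Step 1 — column means:
  mean(U) = (4 + 5 + 7 + 2 + 3 + 5) / 6 = 26/6 = 4.3333
  mean(V) = (3 + 8 + 6 + 3 + 2 + 3) / 6 = 25/6 = 4.1667

Step 2 — sample covariance S[i,j] = (1/(n-1)) · Σ_k (x_{k,i} - mean_i) · (x_{k,j} - mean_j), with n-1 = 5.
  S[U,U] = ((-0.3333)·(-0.3333) + (0.6667)·(0.6667) + (2.6667)·(2.6667) + (-2.3333)·(-2.3333) + (-1.3333)·(-1.3333) + (0.6667)·(0.6667)) / 5 = 15.3333/5 = 3.0667
  S[U,V] = ((-0.3333)·(-1.1667) + (0.6667)·(3.8333) + (2.6667)·(1.8333) + (-2.3333)·(-1.1667) + (-1.3333)·(-2.1667) + (0.6667)·(-1.1667)) / 5 = 12.6667/5 = 2.5333
  S[V,V] = ((-1.1667)·(-1.1667) + (3.8333)·(3.8333) + (1.8333)·(1.8333) + (-1.1667)·(-1.1667) + (-2.1667)·(-2.1667) + (-1.1667)·(-1.1667)) / 5 = 26.8333/5 = 5.3667

S is symmetric (S[j,i] = S[i,j]). Assembling:

S = [[3.0667, 2.5333],
 [2.5333, 5.3667]]


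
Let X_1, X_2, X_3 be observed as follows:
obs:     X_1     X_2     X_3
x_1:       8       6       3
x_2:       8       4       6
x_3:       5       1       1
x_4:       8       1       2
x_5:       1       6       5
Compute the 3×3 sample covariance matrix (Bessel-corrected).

Step 1 — column means:
  mean(X_1) = (8 + 8 + 5 + 8 + 1) / 5 = 30/5 = 6
  mean(X_2) = (6 + 4 + 1 + 1 + 6) / 5 = 18/5 = 3.6
  mean(X_3) = (3 + 6 + 1 + 2 + 5) / 5 = 17/5 = 3.4

Step 2 — sample covariance S[i,j] = (1/(n-1)) · Σ_k (x_{k,i} - mean_i) · (x_{k,j} - mean_j), with n-1 = 4.
  S[X_1,X_1] = ((2)·(2) + (2)·(2) + (-1)·(-1) + (2)·(2) + (-5)·(-5)) / 4 = 38/4 = 9.5
  S[X_1,X_2] = ((2)·(2.4) + (2)·(0.4) + (-1)·(-2.6) + (2)·(-2.6) + (-5)·(2.4)) / 4 = -9/4 = -2.25
  S[X_1,X_3] = ((2)·(-0.4) + (2)·(2.6) + (-1)·(-2.4) + (2)·(-1.4) + (-5)·(1.6)) / 4 = -4/4 = -1
  S[X_2,X_2] = ((2.4)·(2.4) + (0.4)·(0.4) + (-2.6)·(-2.6) + (-2.6)·(-2.6) + (2.4)·(2.4)) / 4 = 25.2/4 = 6.3
  S[X_2,X_3] = ((2.4)·(-0.4) + (0.4)·(2.6) + (-2.6)·(-2.4) + (-2.6)·(-1.4) + (2.4)·(1.6)) / 4 = 13.8/4 = 3.45
  S[X_3,X_3] = ((-0.4)·(-0.4) + (2.6)·(2.6) + (-2.4)·(-2.4) + (-1.4)·(-1.4) + (1.6)·(1.6)) / 4 = 17.2/4 = 4.3

S is symmetric (S[j,i] = S[i,j]). Assembling:

S = [[9.5, -2.25, -1],
 [-2.25, 6.3, 3.45],
 [-1, 3.45, 4.3]]


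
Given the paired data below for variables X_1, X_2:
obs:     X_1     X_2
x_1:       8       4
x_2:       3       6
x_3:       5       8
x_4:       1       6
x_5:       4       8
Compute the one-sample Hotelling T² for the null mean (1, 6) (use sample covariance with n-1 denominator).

Step 1 — sample mean vector:
  mean(X_1) = (8 + 3 + 5 + 1 + 4) / 5 = 21/5 = 4.2
  mean(X_2) = (4 + 6 + 8 + 6 + 8) / 5 = 32/5 = 6.4
  x̄ = (4.2, 6.4),  deviation x̄ - mu_0 = (4.2, 6.4) - (1, 6) = (3.2, 0.4).

Step 2 — sample covariance matrix, S[i,j] = (1/(n-1)) · Σ_k (x_{k,i} - mean_i) · (x_{k,j} - mean_j), divisor n-1 = 4:
  S[X_1,X_1] = ((3.8)·(3.8) + (-1.2)·(-1.2) + (0.8)·(0.8) + (-3.2)·(-3.2) + (-0.2)·(-0.2)) / 4 = 26.8/4 = 6.7
  S[X_1,X_2] = ((3.8)·(-2.4) + (-1.2)·(-0.4) + (0.8)·(1.6) + (-3.2)·(-0.4) + (-0.2)·(1.6)) / 4 = -6.4/4 = -1.6
  S[X_2,X_2] = ((-2.4)·(-2.4) + (-0.4)·(-0.4) + (1.6)·(1.6) + (-0.4)·(-0.4) + (1.6)·(1.6)) / 4 = 11.2/4 = 2.8
  S = [[6.7, -1.6],
 [-1.6, 2.8]].

Step 3 — invert S. det(S) = 6.7·2.8 - (-1.6)² = 16.2.
  S^{-1} = (1/det) · [[d, -b], [-b, a]] = [[0.1728, 0.0988],
 [0.0988, 0.4136]].

Step 4 — quadratic form (x̄ - mu_0)^T · S^{-1} · (x̄ - mu_0):
  S^{-1} · (x̄ - mu_0) = (0.5926, 0.4815),
  (x̄ - mu_0)^T · [...] = (3.2)·(0.5926) + (0.4)·(0.4815) = 2.0889.

Step 5 — scale by n: T² = 5 · 2.0889 = 10.4444.

T² ≈ 10.4444


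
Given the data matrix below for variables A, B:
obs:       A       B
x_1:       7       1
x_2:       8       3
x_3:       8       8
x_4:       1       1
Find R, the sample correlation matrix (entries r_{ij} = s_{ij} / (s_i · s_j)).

Step 1 — column means:
  mean(A) = (7 + 8 + 8 + 1) / 4 = 24/4 = 6
  mean(B) = (1 + 3 + 8 + 1) / 4 = 13/4 = 3.25

Step 2 — sample variances and covariances s[i,j] = (1/(n-1)) · Σ_k (x_{k,i} - mean_i) · (x_{k,j} - mean_j), with n-1 = 3:
  s[A,A] = ((1)·(1) + (2)·(2) + (2)·(2) + (-5)·(-5)) / 3 = 34/3 = 11.3333
  s[A,B] = ((1)·(-2.25) + (2)·(-0.25) + (2)·(4.75) + (-5)·(-2.25)) / 3 = 18/3 = 6
  s[B,B] = ((-2.25)·(-2.25) + (-0.25)·(-0.25) + (4.75)·(4.75) + (-2.25)·(-2.25)) / 3 = 32.75/3 = 10.9167
  Sample standard deviations s_i = √(s[i,i]):
  s(A) = √(11.3333) = 3.3665
  s(B) = √(10.9167) = 3.304

Step 3 — r_{ij} = s_{ij} / (s_i · s_j):
  r[A,A] = 1 (diagonal).
  r[A,B] = 6 / (3.3665 · 3.304) = 6 / 11.123 = 0.5394
  r[B,B] = 1 (diagonal).

R is symmetric with unit diagonal. Assembling:

R = [[1, 0.5394],
 [0.5394, 1]]


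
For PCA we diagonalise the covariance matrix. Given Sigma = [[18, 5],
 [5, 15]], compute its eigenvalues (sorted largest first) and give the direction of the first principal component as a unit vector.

Step 1 — characteristic polynomial of 2×2 Sigma:
  det(Sigma - λI) = λ² - trace · λ + det = 0.
  trace = 18 + 15 = 33, det = 18·15 - (5)² = 245.
Step 2 — discriminant:
  Δ = trace² - 4·det = 1089 - 980 = 109.
Step 3 — eigenvalues:
  λ = (trace ± √Δ)/2 = (33 ± 10.4403)/2,
  λ_1 = 21.7202,  λ_2 = 11.2798.

Step 4 — unit eigenvector for λ_1: solve (Sigma - λ_1 I)v = 0. First row:
  (18 - 21.7202)·v_x + (5)·v_y = 0, i.e. (-3.7202)·v_x + (5)·v_y = 0,
  so v ∝ (b, λ_1 - a) = (5, 3.7202) = u.
  ||u|| = √((5)² + (3.7202)²) = √(38.8395) ≈ 6.2321,
  v_1 = u/||u|| ≈ (0.8023, 0.5969) (||v_1|| = 1).

λ_1 = 21.7202,  λ_2 = 11.2798;  v_1 ≈ (0.8023, 0.5969)


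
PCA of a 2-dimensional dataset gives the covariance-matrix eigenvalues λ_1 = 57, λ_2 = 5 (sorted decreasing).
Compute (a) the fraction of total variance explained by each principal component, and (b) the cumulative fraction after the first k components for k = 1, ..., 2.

Step 1 — total variance = trace(Sigma) = Σ λ_i = 57 + 5 = 62.

Step 2 — fraction explained by component i = λ_i / Σ λ:
  PC1: 57/62 = 0.9194
  PC2: 5/62 = 0.0806

Step 3 — cumulative fraction after k components = (λ_1 + ... + λ_k) / Σ λ:
  k = 1: 57/62 = 0.9194
  k = 2: (57 + 5)/62 = 62/62 = 1

Summary (fraction, with percent):

explained: PC1 0.9194 (91.94%), PC2 0.0806 (8.06%);  cumulative: 0.9194, 1


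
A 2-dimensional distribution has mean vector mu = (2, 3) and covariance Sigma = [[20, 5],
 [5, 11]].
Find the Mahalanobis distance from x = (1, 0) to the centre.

Step 1 — centre the observation: (x - mu) = (-1, -3).

Step 2 — invert Sigma. det(Sigma) = 20·11 - (5)² = 195.
  Sigma^{-1} = (1/det) · [[d, -b], [-b, a]] = [[0.0564, -0.0256],
 [-0.0256, 0.1026]].

Step 3 — form the quadratic (x - mu)^T · Sigma^{-1} · (x - mu):
  Sigma^{-1} · (x - mu) = (0.0205, -0.2821).
  (x - mu)^T · [Sigma^{-1} · (x - mu)] = (-1)·(0.0205) + (-3)·(-0.2821) = 0.8256.

Step 4 — take square root: d = √(0.8256) ≈ 0.9086.

d(x, mu) = √(0.8256) ≈ 0.9086


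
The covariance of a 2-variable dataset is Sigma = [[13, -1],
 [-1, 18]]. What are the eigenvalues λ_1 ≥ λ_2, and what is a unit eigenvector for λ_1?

Step 1 — characteristic polynomial of 2×2 Sigma:
  det(Sigma - λI) = λ² - trace · λ + det = 0.
  trace = 13 + 18 = 31, det = 13·18 - (-1)² = 233.
Step 2 — discriminant:
  Δ = trace² - 4·det = 961 - 932 = 29.
Step 3 — eigenvalues:
  λ = (trace ± √Δ)/2 = (31 ± 5.3852)/2,
  λ_1 = 18.1926,  λ_2 = 12.8074.

Step 4 — unit eigenvector for λ_1: solve (Sigma - λ_1 I)v = 0. First row:
  (13 - 18.1926)·v_x + (-1)·v_y = 0, i.e. (-5.1926)·v_x + (-1)·v_y = 0,
  so v ∝ (b, λ_1 - a) = (-1, 5.1926); multiply by -1 so the first entry is positive: u = (1, -5.1926).
  ||u|| = √((1)² + (-5.1926)²) = √(27.9629) ≈ 5.288,
  v_1 = u/||u|| ≈ (0.1891, -0.982) (||v_1|| = 1).

λ_1 = 18.1926,  λ_2 = 12.8074;  v_1 ≈ (0.1891, -0.982)


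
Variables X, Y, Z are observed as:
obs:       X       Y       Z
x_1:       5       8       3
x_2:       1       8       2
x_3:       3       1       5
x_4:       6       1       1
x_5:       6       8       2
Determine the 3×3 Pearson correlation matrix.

Step 1 — column means:
  mean(X) = (5 + 1 + 3 + 6 + 6) / 5 = 21/5 = 4.2
  mean(Y) = (8 + 8 + 1 + 1 + 8) / 5 = 26/5 = 5.2
  mean(Z) = (3 + 2 + 5 + 1 + 2) / 5 = 13/5 = 2.6

Step 2 — sample variances and covariances s[i,j] = (1/(n-1)) · Σ_k (x_{k,i} - mean_i) · (x_{k,j} - mean_j), with n-1 = 4:
  s[X,X] = ((0.8)·(0.8) + (-3.2)·(-3.2) + (-1.2)·(-1.2) + (1.8)·(1.8) + (1.8)·(1.8)) / 4 = 18.8/4 = 4.7
  s[X,Y] = ((0.8)·(2.8) + (-3.2)·(2.8) + (-1.2)·(-4.2) + (1.8)·(-4.2) + (1.8)·(2.8)) / 4 = -4.2/4 = -1.05
  s[X,Z] = ((0.8)·(0.4) + (-3.2)·(-0.6) + (-1.2)·(2.4) + (1.8)·(-1.6) + (1.8)·(-0.6)) / 4 = -4.6/4 = -1.15
  s[Y,Y] = ((2.8)·(2.8) + (2.8)·(2.8) + (-4.2)·(-4.2) + (-4.2)·(-4.2) + (2.8)·(2.8)) / 4 = 58.8/4 = 14.7
  s[Y,Z] = ((2.8)·(0.4) + (2.8)·(-0.6) + (-4.2)·(2.4) + (-4.2)·(-1.6) + (2.8)·(-0.6)) / 4 = -5.6/4 = -1.4
  s[Z,Z] = ((0.4)·(0.4) + (-0.6)·(-0.6) + (2.4)·(2.4) + (-1.6)·(-1.6) + (-0.6)·(-0.6)) / 4 = 9.2/4 = 2.3
  Sample standard deviations s_i = √(s[i,i]):
  s(X) = √(4.7) = 2.1679
  s(Y) = √(14.7) = 3.8341
  s(Z) = √(2.3) = 1.5166

Step 3 — r_{ij} = s_{ij} / (s_i · s_j):
  r[X,X] = 1 (diagonal).
  r[X,Y] = -1.05 / (2.1679 · 3.8341) = -1.05 / 8.312 = -0.1263
  r[X,Z] = -1.15 / (2.1679 · 1.5166) = -1.15 / 3.2879 = -0.3498
  r[Y,Y] = 1 (diagonal).
  r[Y,Z] = -1.4 / (3.8341 · 1.5166) = -1.4 / 5.8146 = -0.2408
  r[Z,Z] = 1 (diagonal).

R is symmetric with unit diagonal. Assembling:

R = [[1, -0.1263, -0.3498],
 [-0.1263, 1, -0.2408],
 [-0.3498, -0.2408, 1]]


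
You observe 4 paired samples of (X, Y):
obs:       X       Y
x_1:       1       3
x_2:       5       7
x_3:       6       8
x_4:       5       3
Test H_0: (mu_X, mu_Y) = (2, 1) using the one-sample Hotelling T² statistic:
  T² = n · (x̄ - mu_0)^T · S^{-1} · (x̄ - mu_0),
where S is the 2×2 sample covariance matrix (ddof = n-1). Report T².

Step 1 — sample mean vector:
  mean(X) = (1 + 5 + 6 + 5) / 4 = 17/4 = 4.25
  mean(Y) = (3 + 7 + 8 + 3) / 4 = 21/4 = 5.25
  x̄ = (4.25, 5.25),  deviation x̄ - mu_0 = (4.25, 5.25) - (2, 1) = (2.25, 4.25).

Step 2 — sample covariance matrix, S[i,j] = (1/(n-1)) · Σ_k (x_{k,i} - mean_i) · (x_{k,j} - mean_j), divisor n-1 = 3:
  S[X,X] = ((-3.25)·(-3.25) + (0.75)·(0.75) + (1.75)·(1.75) + (0.75)·(0.75)) / 3 = 14.75/3 = 4.9167
  S[X,Y] = ((-3.25)·(-2.25) + (0.75)·(1.75) + (1.75)·(2.75) + (0.75)·(-2.25)) / 3 = 11.75/3 = 3.9167
  S[Y,Y] = ((-2.25)·(-2.25) + (1.75)·(1.75) + (2.75)·(2.75) + (-2.25)·(-2.25)) / 3 = 20.75/3 = 6.9167
  S = [[4.9167, 3.9167],
 [3.9167, 6.9167]].

Step 3 — invert S. det(S) = 4.9167·6.9167 - (3.9167)² = 18.6667.
  S^{-1} = (1/det) · [[d, -b], [-b, a]] = [[0.3705, -0.2098],
 [-0.2098, 0.2634]].

Step 4 — quadratic form (x̄ - mu_0)^T · S^{-1} · (x̄ - mu_0):
  S^{-1} · (x̄ - mu_0) = (-0.058, 0.6473),
  (x̄ - mu_0)^T · [...] = (2.25)·(-0.058) + (4.25)·(0.6473) = 2.6205.

Step 5 — scale by n: T² = 4 · 2.6205 = 10.4821.

T² ≈ 10.4821


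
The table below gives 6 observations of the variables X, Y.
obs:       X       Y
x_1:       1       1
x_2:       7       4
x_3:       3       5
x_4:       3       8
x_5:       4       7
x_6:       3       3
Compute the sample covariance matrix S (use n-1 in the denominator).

Step 1 — column means:
  mean(X) = (1 + 7 + 3 + 3 + 4 + 3) / 6 = 21/6 = 3.5
  mean(Y) = (1 + 4 + 5 + 8 + 7 + 3) / 6 = 28/6 = 4.6667

Step 2 — sample covariance S[i,j] = (1/(n-1)) · Σ_k (x_{k,i} - mean_i) · (x_{k,j} - mean_j), with n-1 = 5.
  S[X,X] = ((-2.5)·(-2.5) + (3.5)·(3.5) + (-0.5)·(-0.5) + (-0.5)·(-0.5) + (0.5)·(0.5) + (-0.5)·(-0.5)) / 5 = 19.5/5 = 3.9
  S[X,Y] = ((-2.5)·(-3.6667) + (3.5)·(-0.6667) + (-0.5)·(0.3333) + (-0.5)·(3.3333) + (0.5)·(2.3333) + (-0.5)·(-1.6667)) / 5 = 7/5 = 1.4
  S[Y,Y] = ((-3.6667)·(-3.6667) + (-0.6667)·(-0.6667) + (0.3333)·(0.3333) + (3.3333)·(3.3333) + (2.3333)·(2.3333) + (-1.6667)·(-1.6667)) / 5 = 33.3333/5 = 6.6667

S is symmetric (S[j,i] = S[i,j]). Assembling:

S = [[3.9, 1.4],
 [1.4, 6.6667]]


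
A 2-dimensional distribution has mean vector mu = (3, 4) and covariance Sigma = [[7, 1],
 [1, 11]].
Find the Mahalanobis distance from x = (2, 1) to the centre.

Step 1 — centre the observation: (x - mu) = (-1, -3).

Step 2 — invert Sigma. det(Sigma) = 7·11 - (1)² = 76.
  Sigma^{-1} = (1/det) · [[d, -b], [-b, a]] = [[0.1447, -0.0132],
 [-0.0132, 0.0921]].

Step 3 — form the quadratic (x - mu)^T · Sigma^{-1} · (x - mu):
  Sigma^{-1} · (x - mu) = (-0.1053, -0.2632).
  (x - mu)^T · [Sigma^{-1} · (x - mu)] = (-1)·(-0.1053) + (-3)·(-0.2632) = 0.8947.

Step 4 — take square root: d = √(0.8947) ≈ 0.9459.

d(x, mu) = √(0.8947) ≈ 0.9459
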